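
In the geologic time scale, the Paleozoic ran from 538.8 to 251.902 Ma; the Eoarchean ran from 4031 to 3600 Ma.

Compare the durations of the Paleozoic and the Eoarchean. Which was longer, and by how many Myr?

Paleozoic: 538.8 − 251.902 = 286.898 Myr.
Eoarchean: 4031 − 3600 = 431 Myr.
Difference: 431 − 286.898 = 144.102 Myr, so the Eoarchean was longer.

Eoarchean, by 144.102 million years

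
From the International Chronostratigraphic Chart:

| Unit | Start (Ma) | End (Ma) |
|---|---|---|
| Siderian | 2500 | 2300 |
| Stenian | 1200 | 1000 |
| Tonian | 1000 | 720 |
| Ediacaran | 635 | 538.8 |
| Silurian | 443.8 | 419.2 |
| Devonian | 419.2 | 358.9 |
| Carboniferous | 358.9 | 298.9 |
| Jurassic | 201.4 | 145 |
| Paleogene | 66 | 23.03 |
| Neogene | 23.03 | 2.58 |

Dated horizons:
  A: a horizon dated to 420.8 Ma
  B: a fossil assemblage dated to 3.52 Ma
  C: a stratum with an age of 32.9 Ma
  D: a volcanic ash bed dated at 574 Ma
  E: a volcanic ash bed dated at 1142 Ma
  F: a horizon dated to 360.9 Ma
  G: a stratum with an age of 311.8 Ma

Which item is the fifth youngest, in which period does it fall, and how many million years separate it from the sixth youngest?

A, in the Silurian; 153.2 million years to D

Smaller Ma means younger, so youngest first: B 3.52 < C 32.9 < G 311.8 < F 360.9 < A 420.8 < D 574 < E 1142.
Counting 5 along gives A (420.8 Ma); the excerpt puts that inside the Silurian, 443.8–419.2 Ma.
Next in line is D (574 Ma), and 574 − 420.8 = 153.2 Myr.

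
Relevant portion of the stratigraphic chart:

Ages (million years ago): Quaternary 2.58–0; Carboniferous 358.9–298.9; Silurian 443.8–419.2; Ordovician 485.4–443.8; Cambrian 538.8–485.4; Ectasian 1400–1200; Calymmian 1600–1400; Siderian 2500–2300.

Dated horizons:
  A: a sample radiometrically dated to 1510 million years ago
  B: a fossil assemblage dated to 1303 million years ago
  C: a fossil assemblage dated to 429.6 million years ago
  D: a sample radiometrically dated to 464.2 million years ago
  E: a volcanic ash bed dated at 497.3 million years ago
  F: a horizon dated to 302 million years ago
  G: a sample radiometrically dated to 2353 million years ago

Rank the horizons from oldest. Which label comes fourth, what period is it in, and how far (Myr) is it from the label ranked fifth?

Sorted oldest-first by Ma: G (2353), A (1510), B (1303), E (497.3), D (464.2), C (429.6), F (302).
The fourth oldest is E at 497.3 Ma, which lies in 538.8–485.4 Ma: the Cambrian.
The fifth oldest is D at 464.2 Ma; separation = |497.3 − 464.2| = 33.1 Myr.

E, in the Cambrian; 33.1 million years to D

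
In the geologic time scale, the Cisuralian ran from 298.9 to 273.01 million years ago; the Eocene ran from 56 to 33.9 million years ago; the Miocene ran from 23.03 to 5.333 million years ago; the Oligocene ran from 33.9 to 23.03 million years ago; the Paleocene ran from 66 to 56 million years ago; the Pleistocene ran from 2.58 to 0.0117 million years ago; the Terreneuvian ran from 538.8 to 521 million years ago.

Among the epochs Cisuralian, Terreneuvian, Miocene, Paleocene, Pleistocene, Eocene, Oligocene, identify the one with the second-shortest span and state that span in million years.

Durations: Cisuralian 25.89; Terreneuvian 17.8; Miocene 17.697; Paleocene 10; Pleistocene 2.5683; Eocene 22.1; Oligocene 10.87 Myr.
Sorted shortest-first: Pleistocene (2.5683), Paleocene (10), Oligocene (10.87), Miocene (17.697), Terreneuvian (17.8), Eocene (22.1), Cisuralian (25.89).
The second shortest is Paleocene at 10 Myr.

Paleocene, 10 million years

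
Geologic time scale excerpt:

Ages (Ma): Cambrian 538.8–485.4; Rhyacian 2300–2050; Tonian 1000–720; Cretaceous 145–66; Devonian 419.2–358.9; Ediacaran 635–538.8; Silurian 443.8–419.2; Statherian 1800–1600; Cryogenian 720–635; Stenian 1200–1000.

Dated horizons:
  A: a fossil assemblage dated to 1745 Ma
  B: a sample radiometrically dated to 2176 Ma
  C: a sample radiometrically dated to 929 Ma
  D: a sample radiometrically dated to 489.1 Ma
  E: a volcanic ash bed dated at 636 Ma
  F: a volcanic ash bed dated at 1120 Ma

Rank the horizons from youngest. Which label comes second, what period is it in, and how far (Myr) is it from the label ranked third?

E, in the Cryogenian; 293 million years to C

Sorted youngest-first by Ma: D (489.1), E (636), C (929), F (1120), A (1745), B (2176).
The second youngest is E at 636 Ma, which lies in 720–635 Ma: the Cryogenian.
The third youngest is C at 929 Ma; separation = |636 − 929| = 293 Myr.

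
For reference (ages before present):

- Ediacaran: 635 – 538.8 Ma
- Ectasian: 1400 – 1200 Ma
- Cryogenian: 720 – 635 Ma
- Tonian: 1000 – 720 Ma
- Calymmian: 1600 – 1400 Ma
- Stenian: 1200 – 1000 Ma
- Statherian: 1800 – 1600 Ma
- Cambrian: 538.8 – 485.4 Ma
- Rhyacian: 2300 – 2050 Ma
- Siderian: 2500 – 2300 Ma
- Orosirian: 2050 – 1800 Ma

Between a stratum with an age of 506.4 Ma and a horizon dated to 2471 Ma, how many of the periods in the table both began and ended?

9

The older date is 2471 Ma and the younger is 506.4 Ma.
Periods with start < 2471 and end > 506.4 Ma: Rhyacian (2300–2050), Orosirian (2050–1800), Statherian (1800–1600), Calymmian (1600–1400), Ectasian (1400–1200), Stenian (1200–1000), Tonian (1000–720), Cryogenian (720–635), Ediacaran (635–538.8).
That is 9 complete periods.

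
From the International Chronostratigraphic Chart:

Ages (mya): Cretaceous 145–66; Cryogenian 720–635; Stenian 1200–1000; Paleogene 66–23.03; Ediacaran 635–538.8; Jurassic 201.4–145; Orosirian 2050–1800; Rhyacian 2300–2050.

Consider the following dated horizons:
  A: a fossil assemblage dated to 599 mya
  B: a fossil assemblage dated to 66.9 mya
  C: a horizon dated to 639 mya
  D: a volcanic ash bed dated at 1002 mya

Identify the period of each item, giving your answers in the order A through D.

Match each age against the start–end ranges in the excerpt: A = 599 Ma → Ediacaran (635–538.8); B = 66.9 Ma → Cretaceous (145–66); C = 639 Ma → Cryogenian (720–635); D = 1002 Ma → Stenian (1200–1000).

A — Ediacaran; B — Cretaceous; C — Cryogenian; D — Stenian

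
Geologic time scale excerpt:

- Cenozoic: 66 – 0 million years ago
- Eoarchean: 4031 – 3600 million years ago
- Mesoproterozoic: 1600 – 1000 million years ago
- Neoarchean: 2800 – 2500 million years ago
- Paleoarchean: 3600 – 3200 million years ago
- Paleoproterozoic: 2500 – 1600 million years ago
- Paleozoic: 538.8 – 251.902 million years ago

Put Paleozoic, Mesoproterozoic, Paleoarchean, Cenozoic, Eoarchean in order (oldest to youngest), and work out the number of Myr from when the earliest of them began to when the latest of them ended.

Eoarchean, Paleoarchean, Mesoproterozoic, Paleozoic, Cenozoic; total span 4031 Myr

Start ages (Ma): Eoarchean 4031, Paleoarchean 3600, Mesoproterozoic 1600, Paleozoic 538.8, Cenozoic 66.
Ordered oldest to youngest: Eoarchean, Paleoarchean, Mesoproterozoic, Paleozoic, Cenozoic.
Span = 4031 − 0 = 4031 Myr.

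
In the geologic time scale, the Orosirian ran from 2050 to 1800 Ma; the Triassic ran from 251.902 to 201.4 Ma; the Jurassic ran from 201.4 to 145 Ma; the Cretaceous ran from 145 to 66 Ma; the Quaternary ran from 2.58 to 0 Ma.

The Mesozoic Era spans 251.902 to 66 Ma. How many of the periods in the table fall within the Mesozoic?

Periods inside 251.902–66 Ma: Triassic, Jurassic, Cretaceous — 3 in total.

3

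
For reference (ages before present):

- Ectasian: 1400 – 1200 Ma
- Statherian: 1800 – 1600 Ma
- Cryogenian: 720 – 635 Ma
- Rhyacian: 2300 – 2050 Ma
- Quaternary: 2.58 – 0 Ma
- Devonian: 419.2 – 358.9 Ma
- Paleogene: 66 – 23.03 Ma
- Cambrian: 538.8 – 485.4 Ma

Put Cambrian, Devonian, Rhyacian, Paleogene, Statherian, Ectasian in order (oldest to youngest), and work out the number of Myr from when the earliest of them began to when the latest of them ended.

Rhyacian, Statherian, Ectasian, Cambrian, Devonian, Paleogene; total span 2276.97 Myr

Start ages (Ma): Rhyacian 2300, Statherian 1800, Ectasian 1400, Cambrian 538.8, Devonian 419.2, Paleogene 66.
Ordered oldest to youngest: Rhyacian, Statherian, Ectasian, Cambrian, Devonian, Paleogene.
Span = 2300 − 23.03 = 2276.97 Myr.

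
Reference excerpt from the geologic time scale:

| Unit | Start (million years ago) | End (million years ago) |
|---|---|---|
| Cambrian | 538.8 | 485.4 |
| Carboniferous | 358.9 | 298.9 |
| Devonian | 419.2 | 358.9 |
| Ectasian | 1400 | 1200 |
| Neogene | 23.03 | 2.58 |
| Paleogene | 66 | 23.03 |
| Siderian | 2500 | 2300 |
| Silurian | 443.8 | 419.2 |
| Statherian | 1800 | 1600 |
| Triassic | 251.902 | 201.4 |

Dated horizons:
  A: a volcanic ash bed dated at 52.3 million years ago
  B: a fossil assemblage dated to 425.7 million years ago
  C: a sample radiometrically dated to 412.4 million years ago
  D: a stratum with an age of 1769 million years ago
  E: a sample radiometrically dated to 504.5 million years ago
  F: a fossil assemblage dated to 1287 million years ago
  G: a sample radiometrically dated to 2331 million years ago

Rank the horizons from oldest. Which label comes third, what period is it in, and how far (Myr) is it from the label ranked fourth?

Sorted oldest-first by Ma: G (2331), D (1769), F (1287), E (504.5), B (425.7), C (412.4), A (52.3).
The third oldest is F at 1287 Ma, which lies in 1400–1200 Ma: the Ectasian.
The fourth oldest is E at 504.5 Ma; separation = |1287 − 504.5| = 782.5 Myr.

F, in the Ectasian; 782.5 million years to E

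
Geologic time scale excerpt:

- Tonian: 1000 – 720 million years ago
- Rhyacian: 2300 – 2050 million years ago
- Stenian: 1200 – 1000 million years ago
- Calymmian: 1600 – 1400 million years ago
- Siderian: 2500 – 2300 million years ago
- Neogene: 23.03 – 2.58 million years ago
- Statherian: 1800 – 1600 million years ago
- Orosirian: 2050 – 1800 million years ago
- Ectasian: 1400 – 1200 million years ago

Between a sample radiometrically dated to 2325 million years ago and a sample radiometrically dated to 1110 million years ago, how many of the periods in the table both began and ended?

The older date is 2325 Ma and the younger is 1110 Ma.
Periods with start < 2325 and end > 1110 Ma: Rhyacian (2300–2050), Orosirian (2050–1800), Statherian (1800–1600), Calymmian (1600–1400), Ectasian (1400–1200).
That is 5 complete periods.

5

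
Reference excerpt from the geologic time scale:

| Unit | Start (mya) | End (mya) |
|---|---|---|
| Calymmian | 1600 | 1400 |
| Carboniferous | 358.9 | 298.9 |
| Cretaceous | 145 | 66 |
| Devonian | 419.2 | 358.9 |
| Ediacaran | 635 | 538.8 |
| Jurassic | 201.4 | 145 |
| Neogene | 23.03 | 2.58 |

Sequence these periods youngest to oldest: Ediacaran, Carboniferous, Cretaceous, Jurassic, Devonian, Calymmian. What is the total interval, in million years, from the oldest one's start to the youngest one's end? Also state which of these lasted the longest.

Cretaceous, Jurassic, Carboniferous, Devonian, Ediacaran, Calymmian; total span 1534 Myr; longest is Calymmian

From the excerpt: Ediacaran 635–538.8; Carboniferous 358.9–298.9; Cretaceous 145–66; Jurassic 201.4–145; Devonian 419.2–358.9; Calymmian 1600–1400 (Ma).
Larger Ma is earlier, so the oldest is Calymmian and the youngest is Cretaceous; youngest to oldest: Cretaceous, Jurassic, Carboniferous, Devonian, Ediacaran, Calymmian.
Oldest start 1600 minus youngest end 66 gives 1534 Myr overall.
Individual lengths (start − end): Devonian 60.3; Ediacaran 96.2; Jurassic 56.4; Carboniferous 60; Cretaceous 79; Calymmian 200. The largest is Calymmian at 200 Myr.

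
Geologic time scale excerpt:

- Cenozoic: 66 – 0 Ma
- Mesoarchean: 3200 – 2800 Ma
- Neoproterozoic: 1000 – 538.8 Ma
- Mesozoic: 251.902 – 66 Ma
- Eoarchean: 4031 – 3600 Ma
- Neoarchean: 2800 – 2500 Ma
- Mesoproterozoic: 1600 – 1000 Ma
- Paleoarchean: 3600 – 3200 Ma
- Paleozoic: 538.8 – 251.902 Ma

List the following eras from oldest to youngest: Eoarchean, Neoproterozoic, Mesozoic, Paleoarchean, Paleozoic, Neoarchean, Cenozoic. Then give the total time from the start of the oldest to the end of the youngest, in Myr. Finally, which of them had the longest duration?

Eoarchean, Paleoarchean, Neoarchean, Neoproterozoic, Paleozoic, Mesozoic, Cenozoic; total span 4031 Myr; longest is Neoproterozoic

Start ages (Ma): Eoarchean 4031, Paleoarchean 3600, Neoarchean 2800, Neoproterozoic 1000, Paleozoic 538.8, Mesozoic 251.902, Cenozoic 66.
Ordered oldest to youngest: Eoarchean, Paleoarchean, Neoarchean, Neoproterozoic, Paleozoic, Mesozoic, Cenozoic.
Span = 4031 − 0 = 4031 Myr.
Durations: Cenozoic 66, Neoarchean 300, Eoarchean 431, Mesozoic 185.902, Paleoarchean 400, Paleozoic 286.898, Neoproterozoic 461.2 → longest is Neoproterozoic (461.2 Myr).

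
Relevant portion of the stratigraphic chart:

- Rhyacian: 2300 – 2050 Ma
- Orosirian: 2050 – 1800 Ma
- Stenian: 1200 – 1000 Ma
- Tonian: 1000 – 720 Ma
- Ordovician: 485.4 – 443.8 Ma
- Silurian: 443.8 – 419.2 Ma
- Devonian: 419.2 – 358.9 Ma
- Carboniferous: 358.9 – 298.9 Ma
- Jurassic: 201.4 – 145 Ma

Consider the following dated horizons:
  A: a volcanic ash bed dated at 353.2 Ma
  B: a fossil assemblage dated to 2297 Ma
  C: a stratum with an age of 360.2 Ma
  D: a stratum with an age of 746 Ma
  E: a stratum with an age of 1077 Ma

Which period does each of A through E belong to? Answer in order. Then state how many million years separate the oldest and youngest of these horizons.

A: 353.2 Ma lies in 358.9–298.9 Ma, so Carboniferous.
B: 2297 Ma lies in 2300–2050 Ma, so Rhyacian.
C: 360.2 Ma lies in 419.2–358.9 Ma, so Devonian.
D: 746 Ma lies in 1000–720 Ma, so Tonian.
E: 1077 Ma lies in 1200–1000 Ma, so Stenian.
Oldest = 2297 Ma, youngest = 353.2 Ma → span 1943.8 Myr.

A — Carboniferous; B — Rhyacian; C — Devonian; D — Tonian; E — Stenian; span 1943.8 million years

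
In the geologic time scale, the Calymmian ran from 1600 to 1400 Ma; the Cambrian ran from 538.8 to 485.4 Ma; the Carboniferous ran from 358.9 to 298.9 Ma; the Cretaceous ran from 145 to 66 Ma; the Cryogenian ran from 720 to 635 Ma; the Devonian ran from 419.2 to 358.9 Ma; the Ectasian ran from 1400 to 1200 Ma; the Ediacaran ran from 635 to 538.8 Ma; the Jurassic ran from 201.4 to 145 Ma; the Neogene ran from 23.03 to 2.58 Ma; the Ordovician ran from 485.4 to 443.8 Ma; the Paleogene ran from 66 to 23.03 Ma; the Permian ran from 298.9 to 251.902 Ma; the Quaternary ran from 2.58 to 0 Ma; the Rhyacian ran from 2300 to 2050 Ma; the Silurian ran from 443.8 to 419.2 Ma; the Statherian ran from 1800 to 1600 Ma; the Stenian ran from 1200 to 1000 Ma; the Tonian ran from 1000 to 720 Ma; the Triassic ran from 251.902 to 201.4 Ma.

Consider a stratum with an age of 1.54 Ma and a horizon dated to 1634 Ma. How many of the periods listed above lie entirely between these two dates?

17

1634 Ma sits inside the Statherian (1800–1600) and 1.54 Ma inside the Quaternary (2.58–0); neither of those is wholly between the two dates.
The listed periods lying completely between them are Calymmian, Ectasian, Stenian, Tonian, Cryogenian, Ediacaran, Cambrian, Ordovician, Silurian, Devonian, Carboniferous, Permian, Triassic, Jurassic, Cretaceous, Paleogene, Neogene — 17 in all.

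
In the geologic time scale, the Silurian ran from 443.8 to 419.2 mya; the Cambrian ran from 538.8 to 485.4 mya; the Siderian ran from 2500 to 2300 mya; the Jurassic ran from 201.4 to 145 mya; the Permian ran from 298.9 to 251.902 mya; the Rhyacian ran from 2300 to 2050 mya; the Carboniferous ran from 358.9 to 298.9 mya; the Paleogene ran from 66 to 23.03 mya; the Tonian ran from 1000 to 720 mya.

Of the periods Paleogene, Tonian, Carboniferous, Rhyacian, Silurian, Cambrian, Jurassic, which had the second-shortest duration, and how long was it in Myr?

Start − end for each: Paleogene 66 − 23.03 = 42.97; Tonian 1000 − 720 = 280; Carboniferous 358.9 − 298.9 = 60; Rhyacian 2300 − 2050 = 250; Silurian 443.8 − 419.2 = 24.6; Cambrian 538.8 − 485.4 = 53.4; Jurassic 201.4 − 145 = 56.4.
Ranking these from shortest: Silurian < Paleogene < Cambrian < Jurassic < Carboniferous < Rhyacian < Tonian.
Position 2 in that ranking is Paleogene, which lasted 42.97 Myr.

Paleogene, 42.97 million years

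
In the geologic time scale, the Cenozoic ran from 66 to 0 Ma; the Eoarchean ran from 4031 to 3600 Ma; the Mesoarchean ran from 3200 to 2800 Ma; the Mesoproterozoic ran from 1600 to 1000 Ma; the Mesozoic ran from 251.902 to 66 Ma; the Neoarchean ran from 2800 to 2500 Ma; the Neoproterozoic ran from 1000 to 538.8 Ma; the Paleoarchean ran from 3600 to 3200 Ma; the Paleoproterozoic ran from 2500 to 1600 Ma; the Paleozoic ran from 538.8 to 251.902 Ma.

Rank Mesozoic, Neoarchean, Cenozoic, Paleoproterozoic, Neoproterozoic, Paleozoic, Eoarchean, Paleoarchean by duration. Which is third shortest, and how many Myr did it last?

Paleozoic, 286.898 million years

Start − end for each: Mesozoic 251.902 − 66 = 185.902; Neoarchean 2800 − 2500 = 300; Cenozoic 66 − 0 = 66; Paleoproterozoic 2500 − 1600 = 900; Neoproterozoic 1000 − 538.8 = 461.2; Paleozoic 538.8 − 251.902 = 286.898; Eoarchean 4031 − 3600 = 431; Paleoarchean 3600 − 3200 = 400.
Ranking these from shortest: Cenozoic < Mesozoic < Paleozoic < Neoarchean < Paleoarchean < Eoarchean < Neoproterozoic < Paleoproterozoic.
Position 3 in that ranking is Paleozoic, which lasted 286.898 Myr.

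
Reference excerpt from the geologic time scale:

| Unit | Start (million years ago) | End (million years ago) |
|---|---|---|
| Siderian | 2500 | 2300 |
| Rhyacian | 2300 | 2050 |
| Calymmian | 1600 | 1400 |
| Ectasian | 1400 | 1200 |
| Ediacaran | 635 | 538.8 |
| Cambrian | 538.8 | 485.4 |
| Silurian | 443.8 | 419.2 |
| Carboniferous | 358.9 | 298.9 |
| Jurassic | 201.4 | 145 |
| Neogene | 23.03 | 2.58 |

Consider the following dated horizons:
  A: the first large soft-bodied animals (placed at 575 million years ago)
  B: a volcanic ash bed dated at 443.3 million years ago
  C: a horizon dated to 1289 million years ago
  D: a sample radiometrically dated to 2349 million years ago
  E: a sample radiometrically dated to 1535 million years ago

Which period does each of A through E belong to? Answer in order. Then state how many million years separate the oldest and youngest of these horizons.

Match each age against the start–end ranges in the excerpt: A = 575 Ma → Ediacaran (635–538.8); B = 443.3 Ma → Silurian (443.8–419.2); C = 1289 Ma → Ectasian (1400–1200); D = 2349 Ma → Siderian (2500–2300); E = 1535 Ma → Calymmian (1600–1400).
The largest age is 2349 Ma and the smallest is 443.3 Ma; their difference is 1905.7 Myr.

A — Ediacaran; B — Silurian; C — Ectasian; D — Siderian; E — Calymmian; span 1905.7 million years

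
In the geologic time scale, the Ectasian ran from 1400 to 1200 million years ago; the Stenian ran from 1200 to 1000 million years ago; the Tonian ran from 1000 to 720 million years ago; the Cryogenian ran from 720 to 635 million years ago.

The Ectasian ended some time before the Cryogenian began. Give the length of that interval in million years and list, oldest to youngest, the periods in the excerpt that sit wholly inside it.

The Ectasian closes at 1200 Ma and the Cryogenian opens at 720 Ma, so the interval is 1200 − 720 = 480 Myr.
A period fits inside if it starts at or after 1200 Ma and ends at or before 720 Ma; oldest first that gives Stenian, Tonian.

480 million years; Stenian, Tonian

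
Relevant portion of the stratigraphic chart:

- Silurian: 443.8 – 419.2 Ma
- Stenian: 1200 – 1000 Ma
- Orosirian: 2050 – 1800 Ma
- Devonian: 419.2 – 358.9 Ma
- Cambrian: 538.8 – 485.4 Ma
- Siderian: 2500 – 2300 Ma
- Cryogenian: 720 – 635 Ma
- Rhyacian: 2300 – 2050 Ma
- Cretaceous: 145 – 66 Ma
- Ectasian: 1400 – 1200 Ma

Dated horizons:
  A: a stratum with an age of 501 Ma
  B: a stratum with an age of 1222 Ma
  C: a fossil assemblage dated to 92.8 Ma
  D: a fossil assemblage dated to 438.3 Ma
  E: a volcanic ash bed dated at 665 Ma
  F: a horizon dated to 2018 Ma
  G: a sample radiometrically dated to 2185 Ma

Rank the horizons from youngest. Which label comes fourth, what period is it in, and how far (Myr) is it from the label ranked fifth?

Smaller Ma means younger, so youngest first: C 92.8 < D 438.3 < A 501 < E 665 < B 1222 < F 2018 < G 2185.
Counting 4 along gives E (665 Ma); the excerpt puts that inside the Cryogenian, 720–635 Ma.
Next in line is B (1222 Ma), and 1222 − 665 = 557 Myr.

E, in the Cryogenian; 557 million years to B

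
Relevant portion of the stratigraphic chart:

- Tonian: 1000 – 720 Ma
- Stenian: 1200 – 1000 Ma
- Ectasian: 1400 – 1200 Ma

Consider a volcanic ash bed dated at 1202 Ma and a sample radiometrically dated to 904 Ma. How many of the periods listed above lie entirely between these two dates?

1

1202 Ma sits inside the Ectasian (1400–1200) and 904 Ma inside the Tonian (1000–720); neither of those is wholly between the two dates.
The listed periods lying completely between them are Stenian — 1 in all.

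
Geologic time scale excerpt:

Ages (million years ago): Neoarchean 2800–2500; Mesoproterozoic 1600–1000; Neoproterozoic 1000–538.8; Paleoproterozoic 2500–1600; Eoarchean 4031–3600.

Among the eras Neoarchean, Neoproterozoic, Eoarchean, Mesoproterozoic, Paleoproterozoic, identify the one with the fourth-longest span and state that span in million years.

Start − end for each: Neoarchean 2800 − 2500 = 300; Neoproterozoic 1000 − 538.8 = 461.2; Eoarchean 4031 − 3600 = 431; Mesoproterozoic 1600 − 1000 = 600; Paleoproterozoic 2500 − 1600 = 900.
Ranking these from longest: Paleoproterozoic > Mesoproterozoic > Neoproterozoic > Eoarchean > Neoarchean.
Position 4 in that ranking is Eoarchean, which lasted 431 Myr.

Eoarchean, 431 million years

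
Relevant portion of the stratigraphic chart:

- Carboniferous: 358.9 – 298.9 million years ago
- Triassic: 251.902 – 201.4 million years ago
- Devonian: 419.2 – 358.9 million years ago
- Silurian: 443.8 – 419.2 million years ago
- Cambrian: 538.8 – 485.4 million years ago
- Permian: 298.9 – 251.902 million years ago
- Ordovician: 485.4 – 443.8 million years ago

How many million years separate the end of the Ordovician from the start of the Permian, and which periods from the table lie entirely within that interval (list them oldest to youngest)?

The Ordovician closes at 443.8 Ma and the Permian opens at 298.9 Ma, so the interval is 443.8 − 298.9 = 144.9 Myr.
A period fits inside if it starts at or after 443.8 Ma and ends at or before 298.9 Ma; oldest first that gives Silurian, Devonian, Carboniferous.

144.9 million years; Silurian, Devonian, Carboniferous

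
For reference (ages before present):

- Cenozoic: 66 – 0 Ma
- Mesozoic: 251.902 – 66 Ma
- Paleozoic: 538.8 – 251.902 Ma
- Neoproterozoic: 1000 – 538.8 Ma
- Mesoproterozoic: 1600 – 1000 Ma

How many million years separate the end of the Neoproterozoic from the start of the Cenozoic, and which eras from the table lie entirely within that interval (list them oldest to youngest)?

472.8 million years; Paleozoic, Mesozoic

End of Neoproterozoic = 538.8 Ma; start of Cenozoic = 66 Ma.
Gap = 538.8 − 66 = 472.8 Myr.
Eras wholly inside 538.8–66 Ma: Paleozoic (538.8–251.902), Mesozoic (251.902–66).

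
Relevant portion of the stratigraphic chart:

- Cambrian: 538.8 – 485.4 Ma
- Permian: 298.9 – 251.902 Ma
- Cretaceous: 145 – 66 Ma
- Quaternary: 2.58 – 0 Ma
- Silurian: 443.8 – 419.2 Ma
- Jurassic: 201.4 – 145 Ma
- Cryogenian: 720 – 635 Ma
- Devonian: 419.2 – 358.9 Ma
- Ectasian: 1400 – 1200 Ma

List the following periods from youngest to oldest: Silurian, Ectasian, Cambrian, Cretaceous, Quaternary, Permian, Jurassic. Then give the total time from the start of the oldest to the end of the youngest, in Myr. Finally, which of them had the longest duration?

Quaternary, Cretaceous, Jurassic, Permian, Silurian, Cambrian, Ectasian; total span 1400 Myr; longest is Ectasian

Start ages (Ma): Ectasian 1400, Cambrian 538.8, Silurian 443.8, Permian 298.9, Jurassic 201.4, Cretaceous 145, Quaternary 2.58.
Ordered youngest to oldest: Quaternary, Cretaceous, Jurassic, Permian, Silurian, Cambrian, Ectasian.
Span = 1400 − 0 = 1400 Myr.
Durations: Jurassic 56.4, Quaternary 2.58, Permian 46.998, Silurian 24.6, Cretaceous 79, Cambrian 53.4, Ectasian 200 → longest is Ectasian (200 Myr).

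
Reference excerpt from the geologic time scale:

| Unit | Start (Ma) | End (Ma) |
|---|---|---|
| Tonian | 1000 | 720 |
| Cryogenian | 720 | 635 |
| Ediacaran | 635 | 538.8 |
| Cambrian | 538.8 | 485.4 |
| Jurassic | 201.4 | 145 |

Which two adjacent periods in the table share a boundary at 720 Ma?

Tonian and Cryogenian

The Tonian ends at 720 Ma and the Cryogenian begins at 720 Ma, so they share that boundary.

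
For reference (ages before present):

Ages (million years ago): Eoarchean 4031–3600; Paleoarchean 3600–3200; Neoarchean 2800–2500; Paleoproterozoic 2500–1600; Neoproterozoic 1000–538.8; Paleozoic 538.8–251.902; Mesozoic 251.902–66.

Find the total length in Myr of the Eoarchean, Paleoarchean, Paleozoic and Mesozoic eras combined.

1303.8 million years

Duration is start − end for each: (4031 − 3600) + (3600 − 3200) + (538.8 − 251.902) + (251.902 − 66).
That is 431 + 400 + 286.898 + 185.902, which totals 1303.8 million years.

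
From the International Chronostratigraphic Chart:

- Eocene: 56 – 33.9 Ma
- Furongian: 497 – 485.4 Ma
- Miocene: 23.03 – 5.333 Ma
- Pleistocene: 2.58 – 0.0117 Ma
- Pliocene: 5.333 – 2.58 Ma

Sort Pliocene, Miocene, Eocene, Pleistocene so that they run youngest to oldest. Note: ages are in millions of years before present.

Sorting by start age (ascending Ma, since larger Ma = older): Pleistocene began 2.58, Pliocene began 5.333, Miocene began 23.03, Eocene began 56.

Pleistocene, Pliocene, Miocene, Eocene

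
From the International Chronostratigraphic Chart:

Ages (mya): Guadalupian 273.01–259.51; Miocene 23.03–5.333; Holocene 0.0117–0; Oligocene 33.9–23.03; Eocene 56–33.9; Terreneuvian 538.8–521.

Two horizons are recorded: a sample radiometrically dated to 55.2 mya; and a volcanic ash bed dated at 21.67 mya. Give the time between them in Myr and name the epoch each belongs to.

33.53 million years apart; the first in the Eocene, the second in the Miocene

Elapsed time: 55.2 − 21.67 = 33.53 Myr.
55.2 Ma lies within 56–33.9 Ma: Eocene.
21.67 Ma lies within 23.03–5.333 Ma: Miocene.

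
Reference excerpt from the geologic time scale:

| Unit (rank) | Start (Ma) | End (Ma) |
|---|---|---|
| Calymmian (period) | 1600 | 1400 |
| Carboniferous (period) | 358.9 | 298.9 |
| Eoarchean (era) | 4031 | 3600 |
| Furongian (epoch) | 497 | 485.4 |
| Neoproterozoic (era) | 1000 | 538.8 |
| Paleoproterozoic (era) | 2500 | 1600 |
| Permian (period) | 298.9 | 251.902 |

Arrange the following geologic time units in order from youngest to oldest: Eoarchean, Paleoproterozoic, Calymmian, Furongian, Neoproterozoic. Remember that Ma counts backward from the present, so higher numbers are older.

Sorting by start age (ascending Ma, since larger Ma = older): Furongian start 497, Neoproterozoic start 1000, Calymmian start 1600, Paleoproterozoic start 2500, Eoarchean start 4031.

Furongian, Neoproterozoic, Calymmian, Paleoproterozoic, Eoarchean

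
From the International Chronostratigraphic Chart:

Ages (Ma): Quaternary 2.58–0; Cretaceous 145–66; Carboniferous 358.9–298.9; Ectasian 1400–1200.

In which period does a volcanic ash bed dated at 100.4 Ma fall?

Cretaceous

100.4 Ma lies between 145 and 66 Ma, so it falls in the Cretaceous.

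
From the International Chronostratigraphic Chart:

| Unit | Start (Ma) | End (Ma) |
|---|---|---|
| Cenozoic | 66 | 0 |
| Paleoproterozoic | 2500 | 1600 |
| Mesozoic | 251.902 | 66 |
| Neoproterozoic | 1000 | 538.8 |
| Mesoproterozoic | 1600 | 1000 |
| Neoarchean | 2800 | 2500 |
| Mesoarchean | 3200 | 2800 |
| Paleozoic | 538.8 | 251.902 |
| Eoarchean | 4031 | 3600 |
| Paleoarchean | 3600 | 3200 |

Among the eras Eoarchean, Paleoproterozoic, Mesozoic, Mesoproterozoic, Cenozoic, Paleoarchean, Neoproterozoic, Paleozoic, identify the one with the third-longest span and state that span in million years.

Durations: Eoarchean 431; Paleoproterozoic 900; Mesozoic 185.902; Mesoproterozoic 600; Cenozoic 66; Paleoarchean 400; Neoproterozoic 461.2; Paleozoic 286.898 Myr.
Sorted longest-first: Paleoproterozoic (900), Mesoproterozoic (600), Neoproterozoic (461.2), Eoarchean (431), Paleoarchean (400), Paleozoic (286.898), Mesozoic (185.902), Cenozoic (66).
The third longest is Neoproterozoic at 461.2 Myr.

Neoproterozoic, 461.2 million years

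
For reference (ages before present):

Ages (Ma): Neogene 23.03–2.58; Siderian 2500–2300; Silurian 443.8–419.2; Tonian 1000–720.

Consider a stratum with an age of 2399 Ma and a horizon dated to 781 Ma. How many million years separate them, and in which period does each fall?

Elapsed time: 2399 − 781 = 1618 Myr.
2399 Ma lies within 2500–2300 Ma: Siderian.
781 Ma lies within 1000–720 Ma: Tonian.

1618 million years apart; the first in the Siderian, the second in the Tonian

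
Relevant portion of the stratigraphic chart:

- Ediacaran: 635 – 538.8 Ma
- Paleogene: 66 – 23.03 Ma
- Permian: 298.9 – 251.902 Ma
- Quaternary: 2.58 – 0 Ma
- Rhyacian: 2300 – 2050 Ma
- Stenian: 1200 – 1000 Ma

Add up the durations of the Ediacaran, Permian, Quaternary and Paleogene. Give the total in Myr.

188.748 million years

Duration is start − end for each: (635 − 538.8) + (298.9 − 251.902) + (2.58 − 0) + (66 − 23.03).
That is 96.2 + 46.998 + 2.58 + 42.97, which totals 188.748 million years.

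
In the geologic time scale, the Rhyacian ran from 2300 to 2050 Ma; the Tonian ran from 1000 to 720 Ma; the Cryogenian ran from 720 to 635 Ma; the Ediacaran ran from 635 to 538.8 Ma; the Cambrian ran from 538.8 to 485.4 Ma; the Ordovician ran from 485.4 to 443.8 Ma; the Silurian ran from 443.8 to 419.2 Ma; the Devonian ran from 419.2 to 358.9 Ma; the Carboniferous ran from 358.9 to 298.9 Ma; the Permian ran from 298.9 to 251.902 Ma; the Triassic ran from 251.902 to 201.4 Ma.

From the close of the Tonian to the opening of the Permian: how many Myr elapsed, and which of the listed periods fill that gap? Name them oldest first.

End of Tonian = 720 Ma; start of Permian = 298.9 Ma.
Gap = 720 − 298.9 = 421.1 Myr.
Periods wholly inside 720–298.9 Ma: Cryogenian (720–635), Ediacaran (635–538.8), Cambrian (538.8–485.4), Ordovician (485.4–443.8), Silurian (443.8–419.2), Devonian (419.2–358.9), Carboniferous (358.9–298.9).

421.1 million years; Cryogenian, Ediacaran, Cambrian, Ordovician, Silurian, Devonian, Carboniferous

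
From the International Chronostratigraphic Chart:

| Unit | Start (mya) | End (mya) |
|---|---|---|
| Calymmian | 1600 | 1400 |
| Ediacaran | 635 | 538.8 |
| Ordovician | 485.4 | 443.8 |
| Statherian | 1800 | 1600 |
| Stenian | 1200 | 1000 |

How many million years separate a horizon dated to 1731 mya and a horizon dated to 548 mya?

1183 million years

1731 − 548 = 1183 million years.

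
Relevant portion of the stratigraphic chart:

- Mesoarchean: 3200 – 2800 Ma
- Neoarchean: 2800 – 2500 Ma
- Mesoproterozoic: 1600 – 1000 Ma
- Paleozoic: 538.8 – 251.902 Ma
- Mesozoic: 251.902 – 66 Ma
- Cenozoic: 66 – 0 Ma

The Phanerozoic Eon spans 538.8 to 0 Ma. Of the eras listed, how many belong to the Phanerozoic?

3

Eras inside 538.8–0 Ma: Paleozoic, Mesozoic, Cenozoic — 3 in total.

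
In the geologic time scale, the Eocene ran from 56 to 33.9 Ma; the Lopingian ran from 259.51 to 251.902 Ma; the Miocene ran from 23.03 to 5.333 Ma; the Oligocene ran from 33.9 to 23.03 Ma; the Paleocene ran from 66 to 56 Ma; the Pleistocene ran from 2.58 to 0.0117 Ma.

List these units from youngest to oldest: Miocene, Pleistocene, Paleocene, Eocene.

Sorting by start age (ascending Ma, since larger Ma = older): Pleistocene start 2.58, Miocene start 23.03, Eocene start 56, Paleocene start 66.

Pleistocene, then Miocene, then Eocene, then Paleocene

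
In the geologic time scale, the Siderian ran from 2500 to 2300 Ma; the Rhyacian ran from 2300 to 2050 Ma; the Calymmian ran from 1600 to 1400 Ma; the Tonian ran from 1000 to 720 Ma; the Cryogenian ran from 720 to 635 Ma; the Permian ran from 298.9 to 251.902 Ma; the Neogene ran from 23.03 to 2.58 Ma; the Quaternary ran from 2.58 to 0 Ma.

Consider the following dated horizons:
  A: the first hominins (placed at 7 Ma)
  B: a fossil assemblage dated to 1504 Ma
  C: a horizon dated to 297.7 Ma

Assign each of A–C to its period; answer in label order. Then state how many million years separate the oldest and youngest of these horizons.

A — Neogene; B — Calymmian; C — Permian; span 1497 million years

A: 7 Ma lies in 23.03–2.58 Ma, so Neogene.
B: 1504 Ma lies in 1600–1400 Ma, so Calymmian.
C: 297.7 Ma lies in 298.9–251.902 Ma, so Permian.
Oldest = 1504 Ma, youngest = 7 Ma → span 1497 Myr.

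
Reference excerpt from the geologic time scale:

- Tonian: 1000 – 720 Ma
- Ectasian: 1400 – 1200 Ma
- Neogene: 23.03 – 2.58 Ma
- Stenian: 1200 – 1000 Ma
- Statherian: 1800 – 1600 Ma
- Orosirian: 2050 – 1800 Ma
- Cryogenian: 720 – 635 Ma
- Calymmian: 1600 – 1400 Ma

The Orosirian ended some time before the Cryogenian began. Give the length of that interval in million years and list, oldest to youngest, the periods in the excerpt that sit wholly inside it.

End of Orosirian = 1800 Ma; start of Cryogenian = 720 Ma.
Gap = 1800 − 720 = 1080 Myr.
Periods wholly inside 1800–720 Ma: Statherian (1800–1600), Calymmian (1600–1400), Ectasian (1400–1200), Stenian (1200–1000), Tonian (1000–720).

1080 million years; Statherian, Calymmian, Ectasian, Stenian, Tonian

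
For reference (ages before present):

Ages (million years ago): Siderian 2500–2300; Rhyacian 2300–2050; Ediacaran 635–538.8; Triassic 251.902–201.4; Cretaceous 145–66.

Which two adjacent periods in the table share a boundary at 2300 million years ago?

The Siderian ends at 2300 million years ago and the Rhyacian begins at 2300 million years ago, so they share that boundary.

Siderian and Rhyacian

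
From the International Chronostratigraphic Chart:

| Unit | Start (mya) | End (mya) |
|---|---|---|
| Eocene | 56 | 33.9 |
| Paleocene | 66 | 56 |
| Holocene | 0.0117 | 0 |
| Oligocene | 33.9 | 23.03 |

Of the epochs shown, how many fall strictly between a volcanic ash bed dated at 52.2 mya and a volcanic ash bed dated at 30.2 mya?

The older date is 52.2 Ma and the younger is 30.2 Ma.
No epoch both begins after 52.2 Ma and ends before 30.2 Ma, so the count is 0.

0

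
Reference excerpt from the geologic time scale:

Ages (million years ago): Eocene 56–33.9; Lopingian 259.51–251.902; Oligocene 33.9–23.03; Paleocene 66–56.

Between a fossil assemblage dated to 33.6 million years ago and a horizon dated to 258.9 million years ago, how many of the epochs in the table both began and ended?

2

The older date is 258.9 Ma and the younger is 33.6 Ma.
Epochs with start < 258.9 and end > 33.6 Ma: Paleocene (66–56), Eocene (56–33.9).
That is 2 complete epochs.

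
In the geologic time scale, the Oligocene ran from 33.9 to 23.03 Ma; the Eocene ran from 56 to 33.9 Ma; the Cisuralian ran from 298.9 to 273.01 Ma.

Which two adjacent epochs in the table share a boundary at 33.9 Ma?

Eocene and Oligocene

The Eocene ends at 33.9 Ma and the Oligocene begins at 33.9 Ma, so they share that boundary.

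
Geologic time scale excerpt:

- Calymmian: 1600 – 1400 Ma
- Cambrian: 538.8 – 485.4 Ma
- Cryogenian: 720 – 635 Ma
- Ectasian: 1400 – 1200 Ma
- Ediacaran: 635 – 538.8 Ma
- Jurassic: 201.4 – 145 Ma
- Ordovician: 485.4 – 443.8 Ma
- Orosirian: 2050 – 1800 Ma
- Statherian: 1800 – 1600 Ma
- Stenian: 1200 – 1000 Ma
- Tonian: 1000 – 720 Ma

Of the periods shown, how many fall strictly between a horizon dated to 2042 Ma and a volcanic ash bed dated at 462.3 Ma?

2042 Ma sits inside the Orosirian (2050–1800) and 462.3 Ma inside the Ordovician (485.4–443.8); neither of those is wholly between the two dates.
The listed periods lying completely between them are Statherian, Calymmian, Ectasian, Stenian, Tonian, Cryogenian, Ediacaran, Cambrian — 8 in all.

8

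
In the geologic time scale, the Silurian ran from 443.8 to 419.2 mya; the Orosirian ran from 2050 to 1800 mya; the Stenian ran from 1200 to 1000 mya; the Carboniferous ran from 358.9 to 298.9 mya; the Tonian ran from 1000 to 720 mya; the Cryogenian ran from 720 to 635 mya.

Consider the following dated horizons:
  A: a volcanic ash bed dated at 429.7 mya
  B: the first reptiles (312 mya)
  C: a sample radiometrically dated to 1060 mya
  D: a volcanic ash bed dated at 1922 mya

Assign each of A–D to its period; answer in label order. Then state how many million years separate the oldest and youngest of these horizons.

A — Silurian; B — Carboniferous; C — Stenian; D — Orosirian; span 1610 million years

Match each age against the start–end ranges in the excerpt: A = 429.7 Ma → Silurian (443.8–419.2); B = 312 Ma → Carboniferous (358.9–298.9); C = 1060 Ma → Stenian (1200–1000); D = 1922 Ma → Orosirian (2050–1800).
The largest age is 1922 Ma and the smallest is 312 Ma; their difference is 1610 Myr.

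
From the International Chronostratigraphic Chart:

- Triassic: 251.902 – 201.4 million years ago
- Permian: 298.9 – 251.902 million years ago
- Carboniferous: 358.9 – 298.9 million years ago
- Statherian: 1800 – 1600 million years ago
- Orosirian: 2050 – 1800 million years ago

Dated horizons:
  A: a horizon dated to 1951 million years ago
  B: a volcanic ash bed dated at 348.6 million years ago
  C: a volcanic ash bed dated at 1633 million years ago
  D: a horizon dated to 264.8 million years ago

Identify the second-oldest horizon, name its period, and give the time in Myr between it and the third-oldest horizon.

C, in the Statherian; 1284.4 million years to B

Sorted oldest-first by Ma: A (1951), C (1633), B (348.6), D (264.8).
The second oldest is C at 1633 Ma, which lies in 1800–1600 Ma: the Statherian.
The third oldest is B at 348.6 Ma; separation = |1633 − 348.6| = 1284.4 Myr.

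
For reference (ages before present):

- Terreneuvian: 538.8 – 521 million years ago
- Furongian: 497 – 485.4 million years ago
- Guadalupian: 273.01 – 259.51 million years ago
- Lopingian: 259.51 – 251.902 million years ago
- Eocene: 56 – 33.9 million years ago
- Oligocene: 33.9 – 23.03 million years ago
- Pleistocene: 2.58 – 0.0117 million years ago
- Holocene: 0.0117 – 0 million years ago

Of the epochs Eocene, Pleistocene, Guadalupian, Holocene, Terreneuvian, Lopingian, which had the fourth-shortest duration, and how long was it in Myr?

Guadalupian, 13.5 million years

Durations: Eocene 22.1; Pleistocene 2.5683; Guadalupian 13.5; Holocene 0.0117; Terreneuvian 17.8; Lopingian 7.608 Myr.
Sorted shortest-first: Holocene (0.0117), Pleistocene (2.5683), Lopingian (7.608), Guadalupian (13.5), Terreneuvian (17.8), Eocene (22.1).
The fourth shortest is Guadalupian at 13.5 Myr.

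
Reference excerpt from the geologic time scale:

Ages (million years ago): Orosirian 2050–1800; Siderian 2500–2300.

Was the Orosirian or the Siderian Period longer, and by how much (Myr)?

Orosirian: 2050 − 1800 = 250 Myr.
Siderian: 2500 − 2300 = 200 Myr.
Difference: 250 − 200 = 50 Myr, so the Orosirian was longer.

Orosirian, by 50 million years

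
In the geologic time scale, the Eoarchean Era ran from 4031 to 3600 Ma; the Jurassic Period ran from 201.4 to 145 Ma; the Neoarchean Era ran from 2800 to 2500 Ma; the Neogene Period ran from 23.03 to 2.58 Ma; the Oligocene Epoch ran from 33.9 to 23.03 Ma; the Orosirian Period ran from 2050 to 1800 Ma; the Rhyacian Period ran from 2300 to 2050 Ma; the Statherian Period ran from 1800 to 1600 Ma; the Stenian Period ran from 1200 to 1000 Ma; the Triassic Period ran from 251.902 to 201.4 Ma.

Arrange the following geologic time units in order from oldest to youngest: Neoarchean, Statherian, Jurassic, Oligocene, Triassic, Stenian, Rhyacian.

Read off each span (Ma): Neoarchean 2800–2500; Statherian 1800–1600; Jurassic 201.4–145; Oligocene 33.9–23.03; Triassic 251.902–201.4; Stenian 1200–1000; Rhyacian 2300–2050.
Larger Ma is older, so oldest→youngest is Neoarchean, Rhyacian, Statherian, Stenian, Triassic, Jurassic, Oligocene.

Neoarchean, then Rhyacian, then Statherian, then Stenian, then Triassic, then Jurassic, then Oligocene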